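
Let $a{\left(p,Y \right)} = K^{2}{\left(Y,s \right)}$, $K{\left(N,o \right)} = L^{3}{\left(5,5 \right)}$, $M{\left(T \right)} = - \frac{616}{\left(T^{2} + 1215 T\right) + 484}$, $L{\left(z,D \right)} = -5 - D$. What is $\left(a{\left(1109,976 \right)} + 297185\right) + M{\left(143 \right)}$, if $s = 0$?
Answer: $\frac{11478790037}{8849} \approx 1.2972 \cdot 10^{6}$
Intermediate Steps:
$M{\left(T \right)} = - \frac{616}{484 + T^{2} + 1215 T}$
$K{\left(N,o \right)} = -1000$ ($K{\left(N,o \right)} = \left(-5 - 5\right)^{3} = \left(-10\right)^{3} = -1000$)
$a{\left(p,Y \right)} = 1000000$ ($a{\left(p,Y \right)} = \left(-1000\right)^{2} = 1000000$)
$\left(a{\left(1109,976 \right)} + 297185\right) + M{\left(143 \right)} = \left(1000000 + 297185\right) - \frac{616}{484 + 143^{2} + 1215 \cdot 143} = 1297185 - \frac{616}{484 + 20449 + 173745} = 1297185 - \frac{616}{194678} = 1297185 - \frac{28}{8849} = \frac{11478790037}{8849}$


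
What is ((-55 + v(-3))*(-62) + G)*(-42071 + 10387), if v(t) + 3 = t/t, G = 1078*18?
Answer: -726767592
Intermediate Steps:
G = 19404
v(t) = -2 (v(t) = -3 + t/t = -3 + 1 = -2)
((-55 + v(-3))*(-62) + G)*(-42071 + 10387) = ((-55 - 2)*(-62) + 19404)*(-42071 + 10387) = (-57*(-62) + 19404)*(-31684) = (3534 + 19404)*(-31684) = 22938*(-31684) = -726767592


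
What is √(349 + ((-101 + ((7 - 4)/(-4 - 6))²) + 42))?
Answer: √29009/10 ≈ 17.032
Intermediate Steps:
√(349 + ((-101 + ((7 - 4)/(-4 - 6))²) + 42)) = √(349 + ((-101 + (3/(-10))²) + 42)) = √(349 + ((-101 + (3*(-⅒))²) + 42)) = √(349 + ((-101 + (-3/10)²) + 42)) = √(349 + ((-101 + 9/100) + 42)) = √(349 + (-10091/100 + 42)) = √(349 - 5891/100) = √(29009/100) = √29009/10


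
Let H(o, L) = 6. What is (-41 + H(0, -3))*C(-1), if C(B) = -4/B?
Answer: -140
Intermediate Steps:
(-41 + H(0, -3))*C(-1) = (-41 + 6)*(-4/(-1)) = -(-140)*(-1) = -35*4 = -140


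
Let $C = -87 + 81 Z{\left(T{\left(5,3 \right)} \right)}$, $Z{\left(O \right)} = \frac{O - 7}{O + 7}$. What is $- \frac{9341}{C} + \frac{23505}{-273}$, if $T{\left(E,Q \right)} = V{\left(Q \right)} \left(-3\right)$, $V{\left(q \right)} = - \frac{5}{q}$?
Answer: $\frac{125227}{18291} \approx 6.8464$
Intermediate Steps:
$T{\left(E,Q \right)} = \frac{15}{Q}$ ($T{\left(E,Q \right)} = - \frac{5}{Q} \left(-3\right) = \frac{15}{Q}$)
$Z{\left(O \right)} = \frac{-7 + O}{7 + O}$
$C = - \frac{201}{2}$ ($C = -87 + 81 \frac{-7 + \frac{15}{3}}{7 + \frac{15}{3}} = -87 + 81 \frac{-7 + 15 \cdot \frac{1}{3}}{7 + 15 \cdot \frac{1}{3}} = -87 + 81 \frac{-7 + 5}{7 + 5} = -87 + 81 \cdot \frac{1}{12} \left(-2\right) = -87 + 81 \left(- \frac{1}{6}\right) = -87 - \frac{27}{2} = - \frac{201}{2} \approx -100.5$)
$- \frac{9341}{C} + \frac{23505}{-273} = - \frac{9341}{- \frac{201}{2}} + \frac{23505}{-273} = \left(-9341\right) \left(- \frac{2}{201}\right) + 23505 \left(- \frac{1}{273}\right) = \frac{18682}{201} - \frac{7835}{91} = \frac{125227}{18291}$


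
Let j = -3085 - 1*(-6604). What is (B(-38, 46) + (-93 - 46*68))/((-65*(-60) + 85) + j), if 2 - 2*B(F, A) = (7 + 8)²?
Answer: -6665/15008 ≈ -0.44410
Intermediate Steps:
j = 3519 (j = -3085 + 6604 = 3519)
B(F, A) = -223/2 (B(F, A) = 1 - (7 + 8)²/2 = 1 - ½*15² = 1 - ½*225 = 1 - 225/2 = -223/2)
(B(-38, 46) + (-93 - 46*68))/((-65*(-60) + 85) + j) = (-223/2 + (-93 - 46*68))/((-65*(-60) + 85) + 3519) = (-223/2 + (-93 - 3128))/((3900 + 85) + 3519) = (-223/2 - 3221)/(3985 + 3519) = -6665/2/7504 = -6665/2*1/7504 = -6665/15008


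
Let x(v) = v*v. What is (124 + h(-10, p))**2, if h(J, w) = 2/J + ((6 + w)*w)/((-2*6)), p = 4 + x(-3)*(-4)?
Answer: 667489/225 ≈ 2966.6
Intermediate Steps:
x(v) = v**2
p = -32 (p = 4 + (-3)**2*(-4) = 4 + 9*(-4) = 4 - 36 = -32)
h(J, w) = 2/J - w*(6 + w)/12 (h(J, w) = 2/J + (w*(6 + w))/(-12) = 2/J + (w*(6 + w))*(-1/12) = 2/J - w*(6 + w)/12)
(124 + h(-10, p))**2 = (124 + (1/12)*(24 - 1*(-10)*(-32)*(6 - 32))/(-10))**2 = (124 + (1/12)*(-1/10)*(24 - 1*(-10)*(-32)*(-26)))**2 = (124 + (1/12)*(-1/10)*(24 + 8320))**2 = (124 + (1/12)*(-1/10)*8344)**2 = (124 - 1043/15)**2 = (817/15)**2 = 667489/225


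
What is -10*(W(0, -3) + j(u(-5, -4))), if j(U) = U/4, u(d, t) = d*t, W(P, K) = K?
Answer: -20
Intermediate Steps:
j(U) = U/4 (j(U) = U*(1/4) = U/4)
-10*(W(0, -3) + j(u(-5, -4))) = -10*(-3 + (-5*(-4))/4) = -10*(-3 + (1/4)*20) = -10*(-3 + 5) = -10*2 = -20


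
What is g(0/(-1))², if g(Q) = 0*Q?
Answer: 0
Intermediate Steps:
g(Q) = 0
g(0/(-1))² = 0² = 0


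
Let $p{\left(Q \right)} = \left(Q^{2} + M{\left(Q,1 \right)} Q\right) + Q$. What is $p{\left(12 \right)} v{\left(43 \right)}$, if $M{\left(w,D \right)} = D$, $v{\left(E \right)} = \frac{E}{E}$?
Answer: $168$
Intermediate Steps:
$v{\left(E \right)} = 1$
$p{\left(Q \right)} = Q^{2} + 2 Q$ ($p{\left(Q \right)} = \left(Q^{2} + 1 Q\right) + Q = \left(Q^{2} + Q\right) + Q = \left(Q + Q^{2}\right) + Q = Q^{2} + 2 Q$)
$p{\left(12 \right)} v{\left(43 \right)} = 12 \left(2 + 12\right) 1 = 12 \cdot 14 \cdot 1 = 168 \cdot 1 = 168$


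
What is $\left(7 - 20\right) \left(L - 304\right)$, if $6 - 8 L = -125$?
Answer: $\frac{29913}{8} \approx 3739.1$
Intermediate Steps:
$L = \frac{131}{8}$ ($L = \frac{3}{4} - - \frac{125}{8} = \frac{3}{4} + \frac{125}{8} = \frac{131}{8} \approx 16.375$)
$\left(7 - 20\right) \left(L - 304\right) = \left(7 - 20\right) \left(\frac{131}{8} - 304\right) = \left(7 - 20\right) \left(- \frac{2301}{8}\right) = \left(-13\right) \left(- \frac{2301}{8}\right) = \frac{29913}{8}$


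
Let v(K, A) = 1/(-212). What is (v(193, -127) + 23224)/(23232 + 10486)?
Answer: 4923487/7148216 ≈ 0.68877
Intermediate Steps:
v(K, A) = -1/212
(v(193, -127) + 23224)/(23232 + 10486) = (-1/212 + 23224)/(23232 + 10486) = (4923487/212)/33718 = (4923487/212)*(1/33718) = 4923487/7148216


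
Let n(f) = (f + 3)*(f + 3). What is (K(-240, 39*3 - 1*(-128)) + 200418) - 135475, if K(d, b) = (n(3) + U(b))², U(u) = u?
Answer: 143904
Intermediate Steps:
n(f) = (3 + f)² (n(f) = (3 + f)*(3 + f) = (3 + f)²)
K(d, b) = (36 + b)² (K(d, b) = ((3 + 3)² + b)² = (6² + b)² = (36 + b)²)
(K(-240, 39*3 - 1*(-128)) + 200418) - 135475 = ((36 + (39*3 - 1*(-128)))² + 200418) - 135475 = ((36 + (117 + 128))² + 200418) - 135475 = ((36 + 245)² + 200418) - 135475 = (281² + 200418) - 135475 = (78961 + 200418) - 135475 = 279379 - 135475 = 143904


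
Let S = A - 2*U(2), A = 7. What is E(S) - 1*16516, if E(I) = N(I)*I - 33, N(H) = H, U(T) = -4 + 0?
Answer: -16324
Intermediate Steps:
U(T) = -4
S = 15 (S = 7 - 2*(-4) = 7 + 8 = 15)
E(I) = -33 + I² (E(I) = I*I - 33 = I² - 33 = -33 + I²)
E(S) - 1*16516 = (-33 + 15²) - 1*16516 = (-33 + 225) - 16516 = 192 - 16516 = -16324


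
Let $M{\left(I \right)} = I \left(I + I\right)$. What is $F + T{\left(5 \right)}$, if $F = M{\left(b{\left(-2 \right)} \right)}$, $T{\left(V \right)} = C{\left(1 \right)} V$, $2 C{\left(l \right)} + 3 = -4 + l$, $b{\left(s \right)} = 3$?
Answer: $3$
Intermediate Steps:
$C{\left(l \right)} = - \frac{7}{2} + \frac{l}{2}$ ($C{\left(l \right)} = - \frac{3}{2} + \frac{-4 + l}{2} = - \frac{3}{2} + \left(-2 + \frac{l}{2}\right) = - \frac{7}{2} + \frac{l}{2}$)
$M{\left(I \right)} = 2 I^{2}$ ($M{\left(I \right)} = I 2 I = 2 I^{2}$)
$T{\left(V \right)} = - 3 V$ ($T{\left(V \right)} = \left(- \frac{7}{2} + \frac{1}{2} \cdot 1\right) V = \left(- \frac{7}{2} + \frac{1}{2}\right) V = - 3 V$)
$F = 18$ ($F = 2 \cdot 3^{2} = 2 \cdot 9 = 18$)
$F + T{\left(5 \right)} = 18 - 15 = 3$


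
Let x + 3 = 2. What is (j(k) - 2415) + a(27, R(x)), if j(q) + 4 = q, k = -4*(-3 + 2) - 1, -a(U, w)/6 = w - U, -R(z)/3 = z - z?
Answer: -2254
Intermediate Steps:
x = -1 (x = -3 + 2 = -1)
R(z) = 0 (R(z) = -3*(z - z) = -3*0 = 0)
a(U, w) = -6*w + 6*U (a(U, w) = -6*(w - U) = -6*w + 6*U)
k = 3 (k = -4*(-1) - 1 = 4 - 1 = 3)
j(q) = -4 + q
(j(k) - 2415) + a(27, R(x)) = ((-4 + 3) - 2415) + (-6*0 + 6*27) = (-1 - 2415) + (0 + 162) = -2416 + 162 = -2254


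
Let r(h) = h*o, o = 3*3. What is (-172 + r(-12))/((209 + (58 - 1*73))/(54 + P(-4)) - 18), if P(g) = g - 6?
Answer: 6160/299 ≈ 20.602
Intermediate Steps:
P(g) = -6 + g
o = 9
r(h) = 9*h (r(h) = h*9 = 9*h)
(-172 + r(-12))/((209 + (58 - 1*73))/(54 + P(-4)) - 18) = (-172 + 9*(-12))/((209 + (58 - 1*73))/(54 + (-6 - 4)) - 18) = (-172 - 108)/((209 + (58 - 73))/(54 - 10) - 18) = -280/((209 - 15)/44 - 18) = -280/(194*(1/44) - 18) = -280/(97/22 - 18) = -280/(-299/22) = -280*(-22/299) = 6160/299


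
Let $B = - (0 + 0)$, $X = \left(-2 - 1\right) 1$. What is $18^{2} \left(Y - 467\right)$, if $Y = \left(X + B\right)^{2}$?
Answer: $-148392$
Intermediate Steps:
$X = -3$ ($X = \left(-3\right) 1 = -3$)
$B = 0$ ($B = \left(-1\right) 0 = 0$)
$Y = 9$ ($Y = \left(-3 + 0\right)^{2} = \left(-3\right)^{2} = 9$)
$18^{2} \left(Y - 467\right) = 18^{2} \left(9 - 467\right) = 324 \left(-458\right) = -148392$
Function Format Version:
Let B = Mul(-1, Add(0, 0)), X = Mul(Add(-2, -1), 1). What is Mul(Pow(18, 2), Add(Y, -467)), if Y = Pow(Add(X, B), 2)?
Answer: -148392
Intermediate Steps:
X = -3 (X = Mul(-3, 1) = -3)
B = 0 (B = Mul(-1, 0) = 0)
Y = 9 (Y = Pow(Add(-3, 0), 2) = Pow(-3, 2) = 9)
Mul(Pow(18, 2), Add(Y, -467)) = Mul(Pow(18, 2), Add(9, -467)) = Mul(324, -458) = -148392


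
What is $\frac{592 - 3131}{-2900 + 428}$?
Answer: $\frac{2539}{2472} \approx 1.0271$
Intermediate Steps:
$\frac{592 - 3131}{-2900 + 428} = - \frac{2539}{-2472} = \left(-2539\right) \left(- \frac{1}{2472}\right) = \frac{2539}{2472}$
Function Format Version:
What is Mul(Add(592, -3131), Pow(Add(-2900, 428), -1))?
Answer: Rational(2539, 2472) ≈ 1.0271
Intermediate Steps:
Mul(Add(592, -3131), Pow(Add(-2900, 428), -1)) = Mul(-2539, Pow(-2472, -1)) = Mul(-2539, Rational(-1, 2472)) = Rational(2539, 2472)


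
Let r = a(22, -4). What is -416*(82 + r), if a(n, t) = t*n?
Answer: 2496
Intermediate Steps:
a(n, t) = n*t
r = -88 (r = 22*(-4) = -88)
-416*(82 + r) = -416*(82 - 88) = -416*(-6) = 2496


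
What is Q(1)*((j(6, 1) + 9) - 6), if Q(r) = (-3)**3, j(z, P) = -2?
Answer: -27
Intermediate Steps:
Q(r) = -27
Q(1)*((j(6, 1) + 9) - 6) = -27*((-2 + 9) - 6) = -27*(7 - 6) = -27*1 = -27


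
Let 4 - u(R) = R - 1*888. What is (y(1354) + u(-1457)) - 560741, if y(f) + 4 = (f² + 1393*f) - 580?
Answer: 3160462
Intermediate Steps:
y(f) = -584 + f² + 1393*f (y(f) = -4 + ((f² + 1393*f) - 580) = -4 + (-580 + f² + 1393*f) = -584 + f² + 1393*f)
u(R) = 892 - R (u(R) = 4 - (R - 1*888) = 4 - (R - 888) = 4 - (-888 + R) = 4 + (888 - R) = 892 - R)
(y(1354) + u(-1457)) - 560741 = ((-584 + 1354² + 1393*1354) + (892 - 1*(-1457))) - 560741 = ((-584 + 1833316 + 1886122) + (892 + 1457)) - 560741 = (3718854 + 2349) - 560741 = 3721203 - 560741 = 3160462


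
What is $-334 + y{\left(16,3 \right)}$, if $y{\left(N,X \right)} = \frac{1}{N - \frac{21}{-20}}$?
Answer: $- \frac{113874}{341} \approx -333.94$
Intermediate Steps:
$y{\left(N,X \right)} = \frac{1}{\frac{21}{20} + N}$ ($y{\left(N,X \right)} = \frac{1}{N - - \frac{21}{20}} = \frac{1}{N + \frac{21}{20}} = \frac{1}{\frac{21}{20} + N}$)
$-334 + y{\left(16,3 \right)} = -334 + \frac{20}{21 + 20 \cdot 16} = -334 + \frac{20}{21 + 320} = -334 + \frac{20}{341} = - \frac{113874}{341}$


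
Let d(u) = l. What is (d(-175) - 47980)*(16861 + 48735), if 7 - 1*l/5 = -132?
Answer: -3101706860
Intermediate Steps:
l = 695 (l = 35 - 5*(-132) = 35 + 660 = 695)
d(u) = 695
(d(-175) - 47980)*(16861 + 48735) = (695 - 47980)*(16861 + 48735) = -47285*65596 = -3101706860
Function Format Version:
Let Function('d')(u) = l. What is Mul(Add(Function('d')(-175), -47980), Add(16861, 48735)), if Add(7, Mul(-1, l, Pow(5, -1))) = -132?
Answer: -3101706860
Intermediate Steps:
l = 695 (l = Add(35, Mul(-5, -132)) = Add(35, 660) = 695)
Function('d')(u) = 695
Mul(Add(Function('d')(-175), -47980), Add(16861, 48735)) = Mul(Add(695, -47980), Add(16861, 48735)) = Mul(-47285, 65596) = -3101706860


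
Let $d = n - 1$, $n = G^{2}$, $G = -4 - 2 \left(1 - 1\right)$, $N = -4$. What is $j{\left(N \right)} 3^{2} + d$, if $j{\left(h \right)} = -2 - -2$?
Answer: $15$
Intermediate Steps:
$G = -4$ ($G = -4 - 0 = -4 + 0 = -4$)
$n = 16$ ($n = \left(-4\right)^{2} = 16$)
$d = 15$ ($d = 16 - 1 = 15$)
$j{\left(h \right)} = 0$ ($j{\left(h \right)} = -2 + 2 = 0$)
$j{\left(N \right)} 3^{2} + d = 0 \cdot 3^{2} + 15 = 0 \cdot 9 + 15 = 0 + 15 = 15$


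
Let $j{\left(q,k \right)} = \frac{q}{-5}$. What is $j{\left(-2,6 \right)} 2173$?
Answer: $\frac{4346}{5} \approx 869.2$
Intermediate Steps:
$j{\left(q,k \right)} = - \frac{q}{5}$ ($j{\left(q,k \right)} = q \left(- \frac{1}{5}\right) = - \frac{q}{5}$)
$j{\left(-2,6 \right)} 2173 = \left(- \frac{1}{5}\right) \left(-2\right) 2173 = \frac{2}{5} \cdot 2173 = \frac{4346}{5}$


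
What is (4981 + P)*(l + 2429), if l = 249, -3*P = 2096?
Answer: 34404266/3 ≈ 1.1468e+7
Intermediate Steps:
P = -2096/3 (P = -⅓*2096 = -2096/3 ≈ -698.67)
(4981 + P)*(l + 2429) = (4981 - 2096/3)*(249 + 2429) = (12847/3)*2678 = 34404266/3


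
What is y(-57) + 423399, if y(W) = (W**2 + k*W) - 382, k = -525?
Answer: 456191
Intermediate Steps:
y(W) = -382 + W**2 - 525*W (y(W) = (W**2 - 525*W) - 382 = -382 + W**2 - 525*W)
y(-57) + 423399 = (-382 + (-57)**2 - 525*(-57)) + 423399 = (-382 + 3249 + 29925) + 423399 = 32792 + 423399 = 456191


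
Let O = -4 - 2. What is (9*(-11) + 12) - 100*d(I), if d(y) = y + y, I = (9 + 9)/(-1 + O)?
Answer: 2991/7 ≈ 427.29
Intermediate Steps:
O = -6
I = -18/7 (I = (9 + 9)/(-1 - 6) = 18/(-7) = 18*(-⅐) = -18/7 ≈ -2.5714)
d(y) = 2*y
(9*(-11) + 12) - 100*d(I) = (9*(-11) + 12) - 200*(-18)/7 = (-99 + 12) - 100*(-36/7) = -87 + 3600/7 = 2991/7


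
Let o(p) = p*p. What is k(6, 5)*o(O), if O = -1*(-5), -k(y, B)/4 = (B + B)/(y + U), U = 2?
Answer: -125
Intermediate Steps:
k(y, B) = -8*B/(2 + y) (k(y, B) = -4*(B + B)/(y + 2) = -4*2*B/(2 + y) = -8*B/(2 + y))
O = 5
o(p) = p²
k(6, 5)*o(O) = -8*5/(2 + 6)*5² = -8*5/8*25 = -8*5*⅛*25 = -5*25 = -125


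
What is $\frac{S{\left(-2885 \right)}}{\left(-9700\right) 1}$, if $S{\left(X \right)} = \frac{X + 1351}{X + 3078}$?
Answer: $\frac{767}{936050} \approx 0.0008194$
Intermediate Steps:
$S{\left(X \right)} = \frac{1351 + X}{3078 + X}$
$\frac{S{\left(-2885 \right)}}{\left(-9700\right) 1} = \frac{\frac{1}{3078 - 2885} \left(1351 - 2885\right)}{\left(-9700\right) 1} = \frac{\frac{1}{193} \left(-1534\right)}{-9700} = \frac{1}{193} \left(-1534\right) \left(- \frac{1}{9700}\right) = \left(- \frac{1534}{193}\right) \left(- \frac{1}{9700}\right) = \frac{767}{936050}$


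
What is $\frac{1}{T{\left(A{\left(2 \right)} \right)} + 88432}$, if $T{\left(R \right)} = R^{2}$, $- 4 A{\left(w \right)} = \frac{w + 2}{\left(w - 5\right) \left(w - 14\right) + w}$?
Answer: $\frac{1444}{127695809} \approx 1.1308 \cdot 10^{-5}$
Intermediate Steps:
$A{\left(w \right)} = - \frac{2 + w}{4 \left(w + \left(-14 + w\right) \left(-5 + w\right)\right)}$ ($A{\left(w \right)} = - \frac{\frac{1}{\left(w - 5\right) \left(w - 14\right) + w} \left(w + 2\right)}{4} = - \frac{\frac{1}{\left(-5 + w\right) \left(-14 + w\right) + w} \left(2 + w\right)}{4} = - \frac{\frac{1}{\left(-14 + w\right) \left(-5 + w\right) + w} \left(2 + w\right)}{4} = - \frac{\frac{1}{w + \left(-14 + w\right) \left(-5 + w\right)} \left(2 + w\right)}{4} = - \frac{2 + w}{4 \left(w + \left(-14 + w\right) \left(-5 + w\right)\right)}$)
$\frac{1}{T{\left(A{\left(2 \right)} \right)} + 88432} = \frac{1}{\left(\frac{-2 - 2}{4 \left(70 + 2^{2} - 36\right)}\right)^{2} + 88432} = \frac{1}{\left(\frac{-2 - 2}{4 \left(70 + 4 - 36\right)}\right)^{2} + 88432} = \frac{1}{\left(\frac{1}{4} \cdot \frac{1}{38} \left(-4\right)\right)^{2} + 88432} = \frac{1}{\left(- \frac{1}{38}\right)^{2} + 88432} = \frac{1}{\frac{1}{1444} + 88432} = \frac{1}{\frac{127695809}{1444}} = \frac{1444}{127695809}$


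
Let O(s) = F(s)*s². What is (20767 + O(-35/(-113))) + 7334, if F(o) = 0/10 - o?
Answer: 40546805722/1442897 ≈ 28101.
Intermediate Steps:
F(o) = -o (F(o) = 0*(⅒) - o = 0 - o = -o)
O(s) = -s³ (O(s) = (-s)*s² = -s³)
(20767 + O(-35/(-113))) + 7334 = (20767 - (-35/(-113))³) + 7334 = (20767 - (-35*(-1/113))³) + 7334 = (20767 - (35/113)³) + 7334 = (20767 - 1*42875/1442897) + 7334 = (20767 - 42875/1442897) + 7334 = 29964599124/1442897 + 7334 = 40546805722/1442897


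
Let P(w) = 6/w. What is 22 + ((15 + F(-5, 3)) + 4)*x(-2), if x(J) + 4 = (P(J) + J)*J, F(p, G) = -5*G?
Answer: 46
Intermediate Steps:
x(J) = -4 + J*(J + 6/J) (x(J) = -4 + (6/J + J)*J = -4 + (J + 6/J)*J = -4 + J*(J + 6/J))
22 + ((15 + F(-5, 3)) + 4)*x(-2) = 22 + ((15 - 5*3) + 4)*(2 + (-2)**2) = 22 + ((15 - 15) + 4)*(2 + 4) = 22 + (0 + 4)*6 = 22 + 4*6 = 22 + 24 = 46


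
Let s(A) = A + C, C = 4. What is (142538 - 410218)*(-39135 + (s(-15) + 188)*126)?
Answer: 4505857440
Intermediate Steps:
s(A) = 4 + A (s(A) = A + 4 = 4 + A)
(142538 - 410218)*(-39135 + (s(-15) + 188)*126) = (142538 - 410218)*(-39135 + ((4 - 15) + 188)*126) = -267680*(-39135 + (-11 + 188)*126) = -267680*(-39135 + 177*126) = -267680*(-39135 + 22302) = -267680*(-16833) = 4505857440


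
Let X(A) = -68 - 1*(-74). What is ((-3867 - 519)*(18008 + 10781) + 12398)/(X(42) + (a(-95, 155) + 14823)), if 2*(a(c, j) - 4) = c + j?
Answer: -126256156/14863 ≈ -8494.7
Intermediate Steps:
X(A) = 6 (X(A) = -68 + 74 = 6)
a(c, j) = 4 + c/2 + j/2 (a(c, j) = 4 + (c + j)/2 = 4 + (c/2 + j/2) = 4 + c/2 + j/2)
((-3867 - 519)*(18008 + 10781) + 12398)/(X(42) + (a(-95, 155) + 14823)) = ((-3867 - 519)*(18008 + 10781) + 12398)/(6 + ((4 + (½)*(-95) + (½)*155) + 14823)) = (-4386*28789 + 12398)/(6 + ((4 - 95/2 + 155/2) + 14823)) = (-126268554 + 12398)/(6 + (34 + 14823)) = -126256156/(6 + 14857) = -126256156/14863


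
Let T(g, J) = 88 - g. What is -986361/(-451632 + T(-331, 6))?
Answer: 986361/451213 ≈ 2.1860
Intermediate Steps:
-986361/(-451632 + T(-331, 6)) = -986361/(-451632 + (88 - 1*(-331))) = -986361/(-451632 + (88 + 331)) = -986361/(-451632 + 419) = -986361/(-451213) = -986361*(-1/451213) = 986361/451213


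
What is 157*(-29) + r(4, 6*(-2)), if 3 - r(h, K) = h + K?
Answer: -4542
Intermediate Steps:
r(h, K) = 3 - K - h (r(h, K) = 3 - (h + K) = 3 - (K + h) = 3 + (-K - h) = 3 - K - h)
157*(-29) + r(4, 6*(-2)) = 157*(-29) + (3 - 6*(-2) - 1*4) = -4553 + (3 - 1*(-12) - 4) = -4553 + (3 + 12 - 4) = -4553 + 11 = -4542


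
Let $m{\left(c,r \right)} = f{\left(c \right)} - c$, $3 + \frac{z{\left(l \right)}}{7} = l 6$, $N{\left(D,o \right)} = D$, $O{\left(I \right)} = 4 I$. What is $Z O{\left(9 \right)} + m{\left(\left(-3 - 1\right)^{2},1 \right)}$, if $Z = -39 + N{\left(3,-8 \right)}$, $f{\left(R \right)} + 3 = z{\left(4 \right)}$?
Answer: $-1168$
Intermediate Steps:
$z{\left(l \right)} = -21 + 42 l$ ($z{\left(l \right)} = -21 + 7 l 6 = -21 + 7 \cdot 6 l = -21 + 42 l$)
$f{\left(R \right)} = 144$ ($f{\left(R \right)} = -3 + \left(-21 + 42 \cdot 4\right) = -3 + \left(-21 + 168\right) = -3 + 147 = 144$)
$m{\left(c,r \right)} = 144 - c$
$Z = -36$ ($Z = -39 + 3 = -36$)
$Z O{\left(9 \right)} + m{\left(\left(-3 - 1\right)^{2},1 \right)} = - 36 \cdot 4 \cdot 9 + \left(144 - \left(-3 - 1\right)^{2}\right) = \left(-36\right) 36 + \left(144 - \left(-4\right)^{2}\right) = -1296 + \left(144 - 16\right) = -1296 + 128 = -1168$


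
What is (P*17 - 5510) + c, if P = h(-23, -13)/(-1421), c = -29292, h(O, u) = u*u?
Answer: -49456515/1421 ≈ -34804.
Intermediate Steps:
h(O, u) = u**2
P = -169/1421 (P = (-13)**2/(-1421) = 169*(-1/1421) = -169/1421 ≈ -0.11893)
(P*17 - 5510) + c = (-169/1421*17 - 5510) - 29292 = (-2873/1421 - 5510) - 29292 = -7832583/1421 - 29292 = -49456515/1421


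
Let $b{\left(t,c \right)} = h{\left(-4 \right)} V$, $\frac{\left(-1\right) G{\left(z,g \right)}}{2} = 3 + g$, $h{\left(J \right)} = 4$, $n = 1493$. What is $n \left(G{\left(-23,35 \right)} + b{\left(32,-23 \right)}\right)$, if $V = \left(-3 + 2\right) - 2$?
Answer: $-131384$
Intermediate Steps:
$V = -3$ ($V = -1 - 2 = -3$)
$G{\left(z,g \right)} = -6 - 2 g$ ($G{\left(z,g \right)} = - 2 \left(3 + g\right) = -6 - 2 g$)
$b{\left(t,c \right)} = -12$ ($b{\left(t,c \right)} = 4 \left(-3\right) = -12$)
$n \left(G{\left(-23,35 \right)} + b{\left(32,-23 \right)}\right) = 1493 \left(\left(-6 - 70\right) - 12\right) = 1493 \left(-76 - 12\right) = 1493 \left(-88\right) = -131384$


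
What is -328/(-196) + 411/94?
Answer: 27847/4606 ≈ 6.0458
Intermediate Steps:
-328/(-196) + 411/94 = -328*(-1/196) + 411*(1/94) = 82/49 + 411/94 = 27847/4606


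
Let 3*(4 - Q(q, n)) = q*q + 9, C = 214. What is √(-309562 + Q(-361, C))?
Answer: 2*I*√794253/3 ≈ 594.14*I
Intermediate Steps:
Q(q, n) = 1 - q²/3 (Q(q, n) = 4 - (q*q + 9)/3 = 4 - (q² + 9)/3 = 4 - (9 + q²)/3 = 4 + (-3 - q²/3) = 1 - q²/3)
√(-309562 + Q(-361, C)) = √(-309562 + (1 - ⅓*(-361)²)) = √(-309562 + (1 - ⅓*130321)) = √(-309562 + (1 - 130321/3)) = √(-309562 - 130318/3) = √(-1059004/3) = 2*I*√794253/3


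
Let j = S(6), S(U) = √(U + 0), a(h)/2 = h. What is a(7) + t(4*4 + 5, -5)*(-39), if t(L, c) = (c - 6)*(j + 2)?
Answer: 872 + 429*√6 ≈ 1922.8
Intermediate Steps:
a(h) = 2*h
S(U) = √U
j = √6 ≈ 2.4495
t(L, c) = (-6 + c)*(2 + √6) (t(L, c) = (c - 6)*(√6 + 2) = (-6 + c)*(2 + √6))
a(7) + t(4*4 + 5, -5)*(-39) = 2*7 + (-12 - 6*√6 + 2*(-5) - 5*√6)*(-39) = 14 + (-12 - 6*√6 - 10 - 5*√6)*(-39) = 14 + (-22 - 11*√6)*(-39) = 14 + (858 + 429*√6) = 872 + 429*√6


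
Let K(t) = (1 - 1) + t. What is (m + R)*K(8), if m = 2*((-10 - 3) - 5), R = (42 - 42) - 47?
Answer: -664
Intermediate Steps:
R = -47 (R = 0 - 47 = -47)
m = -36 (m = 2*(-13 - 5) = 2*(-18) = -36)
K(t) = t (K(t) = 0 + t = t)
(m + R)*K(8) = (-36 - 47)*8 = -83*8 = -664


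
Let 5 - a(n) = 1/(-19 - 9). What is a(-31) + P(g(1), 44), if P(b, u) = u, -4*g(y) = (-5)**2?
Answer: 1373/28 ≈ 49.036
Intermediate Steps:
g(y) = -25/4 (g(y) = -1/4*(-5)**2 = -1/4*25 = -25/4)
a(n) = 141/28 (a(n) = 5 - 1/(-19 - 9) = 5 - 1/(-28) = 5 - 1*(-1/28) = 5 + 1/28 = 141/28)
a(-31) + P(g(1), 44) = 141/28 + 44 = 1373/28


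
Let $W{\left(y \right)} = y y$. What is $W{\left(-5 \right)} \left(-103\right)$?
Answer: $-2575$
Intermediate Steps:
$W{\left(y \right)} = y^{2}$
$W{\left(-5 \right)} \left(-103\right) = \left(-5\right)^{2} \left(-103\right) = 25 \left(-103\right) = -2575$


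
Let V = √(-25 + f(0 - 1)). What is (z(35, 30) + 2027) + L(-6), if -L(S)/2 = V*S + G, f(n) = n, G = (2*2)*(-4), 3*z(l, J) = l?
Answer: 6212/3 + 12*I*√26 ≈ 2070.7 + 61.188*I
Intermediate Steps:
z(l, J) = l/3
G = -16 (G = 4*(-4) = -16)
V = I*√26 (V = √(-25 + (0 - 1)) = √(-25 - 1) = √(-26) = I*√26 ≈ 5.099*I)
L(S) = 32 - 2*I*S*√26 (L(S) = -2*((I*√26)*S - 16) = -2*(I*S*√26 - 16) = -2*(-16 + I*S*√26) = 32 - 2*I*S*√26)
(z(35, 30) + 2027) + L(-6) = ((⅓)*35 + 2027) + (32 - 2*I*(-6)*√26) = (35/3 + 2027) + (32 + 12*I*√26) = 6116/3 + (32 + 12*I*√26) = 6212/3 + 12*I*√26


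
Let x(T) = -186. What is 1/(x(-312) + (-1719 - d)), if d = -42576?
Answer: 1/40671 ≈ 2.4588e-5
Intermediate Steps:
1/(x(-312) + (-1719 - d)) = 1/(-186 + (-1719 - 1*(-42576))) = 1/(-186 + (-1719 + 42576)) = 1/(-186 + 40857) = 1/40671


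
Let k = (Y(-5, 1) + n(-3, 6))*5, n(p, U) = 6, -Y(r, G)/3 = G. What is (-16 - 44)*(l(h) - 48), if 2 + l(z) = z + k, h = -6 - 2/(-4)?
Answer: 2430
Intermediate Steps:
Y(r, G) = -3*G
h = -11/2 (h = -6 - 2*(-1)/4 = -6 - 1*(-½) = -6 + ½ = -11/2 ≈ -5.5000)
k = 15 (k = (-3*1 + 6)*5 = (-3 + 6)*5 = 3*5 = 15)
l(z) = 13 + z (l(z) = -2 + (z + 15) = -2 + (15 + z) = 13 + z)
(-16 - 44)*(l(h) - 48) = (-16 - 44)*((13 - 11/2) - 48) = -60*(15/2 - 48) = -60*(-81/2) = 2430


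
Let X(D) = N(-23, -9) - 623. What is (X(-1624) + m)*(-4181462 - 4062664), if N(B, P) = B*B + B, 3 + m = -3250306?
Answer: 26796921497676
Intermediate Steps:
m = -3250309 (m = -3 - 3250306 = -3250309)
N(B, P) = B + B² (N(B, P) = B² + B = B + B²)
X(D) = -117 (X(D) = -23*(1 - 23) - 623 = -23*(-22) - 623 = 506 - 623 = -117)
(X(-1624) + m)*(-4181462 - 4062664) = (-117 - 3250309)*(-4181462 - 4062664) = -3250426*(-8244126) = 26796921497676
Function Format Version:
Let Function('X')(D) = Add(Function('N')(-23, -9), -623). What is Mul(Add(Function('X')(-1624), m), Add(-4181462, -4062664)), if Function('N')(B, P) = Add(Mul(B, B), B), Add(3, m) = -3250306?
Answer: 26796921497676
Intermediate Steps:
m = -3250309 (m = Add(-3, -3250306) = -3250309)
Function('N')(B, P) = Add(B, Pow(B, 2)) (Function('N')(B, P) = Add(Pow(B, 2), B) = Add(B, Pow(B, 2)))
Function('X')(D) = -117 (Function('X')(D) = Add(Mul(-23, Add(1, -23)), -623) = Add(Mul(-23, -22), -623) = Add(506, -623) = -117)
Mul(Add(Function('X')(-1624), m), Add(-4181462, -4062664)) = Mul(Add(-117, -3250309), Add(-4181462, -4062664)) = Mul(-3250426, -8244126) = 26796921497676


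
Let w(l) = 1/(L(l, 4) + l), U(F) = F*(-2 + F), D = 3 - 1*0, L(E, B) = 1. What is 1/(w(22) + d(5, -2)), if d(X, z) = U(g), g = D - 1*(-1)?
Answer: 23/185 ≈ 0.12432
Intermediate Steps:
D = 3 (D = 3 + 0 = 3)
g = 4 (g = 3 - 1*(-1) = 3 + 1 = 4)
d(X, z) = 8 (d(X, z) = 4*(-2 + 4) = 4*2 = 8)
w(l) = 1/(1 + l)
1/(w(22) + d(5, -2)) = 1/(1/(1 + 22) + 8) = 1/(1/23 + 8) = 1/(185/23) = 23/185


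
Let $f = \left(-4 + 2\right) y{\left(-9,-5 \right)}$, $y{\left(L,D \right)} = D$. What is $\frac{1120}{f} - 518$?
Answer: $-406$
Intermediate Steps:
$f = 10$ ($f = \left(-4 + 2\right) \left(-5\right) = \left(-2\right) \left(-5\right) = 10$)
$\frac{1120}{f} - 518 = \frac{1120}{10} - 518 = 1120 \cdot \frac{1}{10} - 518 = 112 - 518 = -406$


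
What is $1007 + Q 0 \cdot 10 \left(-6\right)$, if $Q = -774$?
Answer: $1007$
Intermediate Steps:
$1007 + Q 0 \cdot 10 \left(-6\right) = 1007 - 774 \cdot 0 \cdot 10 \left(-6\right) = 1007 - 774 \cdot 0 \left(-6\right) = 1007 - 0 = 1007 + 0 = 1007$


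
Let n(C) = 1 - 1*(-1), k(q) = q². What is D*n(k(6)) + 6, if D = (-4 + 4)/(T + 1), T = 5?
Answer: 6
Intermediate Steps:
n(C) = 2 (n(C) = 1 + 1 = 2)
D = 0 (D = (-4 + 4)/(5 + 1) = 0/6 = 0*(⅙) = 0)
D*n(k(6)) + 6 = 0*2 + 6 = 0 + 6 = 6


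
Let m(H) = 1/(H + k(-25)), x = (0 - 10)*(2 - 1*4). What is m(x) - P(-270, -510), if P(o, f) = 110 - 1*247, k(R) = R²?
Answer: 88366/645 ≈ 137.00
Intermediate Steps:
P(o, f) = -137 (P(o, f) = 110 - 247 = -137)
x = 20 (x = -10*(2 - 4) = -10*(-2) = 20)
m(H) = 1/(625 + H) (m(H) = 1/(H + (-25)²) = 1/(H + 625) = 1/(625 + H))
m(x) - P(-270, -510) = 1/(625 + 20) - 1*(-137) = 1/645 + 137 = 88366/645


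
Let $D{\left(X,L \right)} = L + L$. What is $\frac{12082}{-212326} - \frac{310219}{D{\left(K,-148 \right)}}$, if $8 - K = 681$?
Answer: $\frac{32931991561}{31424248} \approx 1048.0$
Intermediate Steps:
$K = -673$ ($K = 8 - 681 = -673$)
$D{\left(X,L \right)} = 2 L$
$\frac{12082}{-212326} - \frac{310219}{D{\left(K,-148 \right)}} = \frac{12082}{-212326} - \frac{310219}{2 \left(-148\right)} = 12082 \left(- \frac{1}{212326}\right) - \frac{310219}{-296} = - \frac{6041}{106163} - - \frac{310219}{296} = - \frac{6041}{106163} + \frac{310219}{296} = \frac{32931991561}{31424248}$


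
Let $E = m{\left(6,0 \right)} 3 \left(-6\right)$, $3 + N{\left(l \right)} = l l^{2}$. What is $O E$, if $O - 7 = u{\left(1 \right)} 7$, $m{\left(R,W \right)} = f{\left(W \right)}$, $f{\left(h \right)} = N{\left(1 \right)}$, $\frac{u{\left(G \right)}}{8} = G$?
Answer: $2268$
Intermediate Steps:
$u{\left(G \right)} = 8 G$
$N{\left(l \right)} = -3 + l^{3}$ ($N{\left(l \right)} = -3 + l l^{2} = -3 + l^{3}$)
$f{\left(h \right)} = -2$ ($f{\left(h \right)} = -3 + 1^{3} = -3 + 1 = -2$)
$m{\left(R,W \right)} = -2$
$E = 36$ ($E = \left(-2\right) 3 \left(-6\right) = \left(-6\right) \left(-6\right) = 36$)
$O = 63$ ($O = 7 + 8 \cdot 1 \cdot 7 = 7 + 8 \cdot 7 = 7 + 56 = 63$)
$O E = 63 \cdot 36 = 2268$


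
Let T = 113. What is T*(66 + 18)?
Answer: 9492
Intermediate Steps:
T*(66 + 18) = 113*(66 + 18) = 113*84 = 9492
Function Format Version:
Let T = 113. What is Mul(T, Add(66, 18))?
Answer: 9492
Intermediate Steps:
Mul(T, Add(66, 18)) = Mul(113, Add(66, 18)) = Mul(113, 84) = 9492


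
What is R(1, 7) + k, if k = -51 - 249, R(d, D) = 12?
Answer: -288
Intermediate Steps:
k = -300
R(1, 7) + k = 12 - 300 = -288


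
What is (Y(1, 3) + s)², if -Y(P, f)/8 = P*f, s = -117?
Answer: 19881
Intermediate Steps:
Y(P, f) = -8*P*f
(Y(1, 3) + s)² = (-8*1*3 - 117)² = (-24 - 117)² = (-141)² = 19881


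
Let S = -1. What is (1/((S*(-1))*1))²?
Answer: 1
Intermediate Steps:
(1/((S*(-1))*1))² = (1/(-1*(-1)*1))² = (1/(1*1))² = (1/1)² = 1² = 1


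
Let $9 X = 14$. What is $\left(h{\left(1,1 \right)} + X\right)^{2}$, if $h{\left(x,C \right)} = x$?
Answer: $\frac{529}{81} \approx 6.5309$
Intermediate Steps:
$X = \frac{14}{9}$ ($X = \frac{1}{9} \cdot 14 = \frac{14}{9} \approx 1.5556$)
$\left(h{\left(1,1 \right)} + X\right)^{2} = \left(1 + \frac{14}{9}\right)^{2} = \left(\frac{23}{9}\right)^{2} = \frac{529}{81}$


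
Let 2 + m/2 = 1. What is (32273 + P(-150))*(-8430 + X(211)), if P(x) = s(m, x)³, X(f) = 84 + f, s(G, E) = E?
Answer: 27193084145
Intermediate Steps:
m = -2 (m = -4 + 2*1 = -4 + 2 = -2)
P(x) = x³
(32273 + P(-150))*(-8430 + X(211)) = (32273 + (-150)³)*(-8430 + (84 + 211)) = (32273 - 3375000)*(-8430 + 295) = -3342727*(-8135) = 27193084145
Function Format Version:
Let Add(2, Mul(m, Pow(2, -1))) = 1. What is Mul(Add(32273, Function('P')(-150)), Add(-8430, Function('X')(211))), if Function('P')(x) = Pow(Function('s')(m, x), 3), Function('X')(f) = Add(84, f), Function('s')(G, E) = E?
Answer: 27193084145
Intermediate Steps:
m = -2 (m = Add(-4, Mul(2, 1)) = Add(-4, 2) = -2)
Function('P')(x) = Pow(x, 3)
Mul(Add(32273, Function('P')(-150)), Add(-8430, Function('X')(211))) = Mul(Add(32273, Pow(-150, 3)), Add(-8430, Add(84, 211))) = Mul(Add(32273, -3375000), Add(-8430, 295)) = Mul(-3342727, -8135) = 27193084145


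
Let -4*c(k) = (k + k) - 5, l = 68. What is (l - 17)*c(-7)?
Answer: 969/4 ≈ 242.25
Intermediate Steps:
c(k) = 5/4 - k/2 (c(k) = -((k + k) - 5)/4 = -(2*k - 5)/4 = -(-5 + 2*k)/4 = 5/4 - k/2)
(l - 17)*c(-7) = (68 - 17)*(5/4 - 1/2*(-7)) = 51*(5/4 + 7/2) = 51*(19/4) = 969/4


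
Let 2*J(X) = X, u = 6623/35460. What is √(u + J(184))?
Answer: √3219908855/5910 ≈ 9.6014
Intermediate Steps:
u = 6623/35460 (u = 6623*(1/35460) = 6623/35460 ≈ 0.18677)
J(X) = X/2
√(u + J(184)) = √(6623/35460 + (½)*184) = √(6623/35460 + 92) = √(3268943/35460) = √3219908855/5910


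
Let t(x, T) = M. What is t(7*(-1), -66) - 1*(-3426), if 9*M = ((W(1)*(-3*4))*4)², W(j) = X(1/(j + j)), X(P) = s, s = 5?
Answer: 9826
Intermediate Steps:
X(P) = 5
W(j) = 5
M = 6400 (M = ((5*(-3*4))*4)²/9 = ((5*(-12))*4)²/9 = (-60*4)²/9 = (⅑)*(-240)² = (⅑)*57600 = 6400)
t(x, T) = 6400
t(7*(-1), -66) - 1*(-3426) = 6400 - 1*(-3426) = 6400 + 3426 = 9826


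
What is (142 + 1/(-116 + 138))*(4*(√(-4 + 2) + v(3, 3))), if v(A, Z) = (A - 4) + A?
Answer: 12500/11 + 6250*I*√2/11 ≈ 1136.4 + 803.53*I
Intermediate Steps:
v(A, Z) = -4 + 2*A (v(A, Z) = (-4 + A) + A = -4 + 2*A)
(142 + 1/(-116 + 138))*(4*(√(-4 + 2) + v(3, 3))) = (142 + 1/(-116 + 138))*(4*(√(-4 + 2) + (-4 + 2*3))) = (142 + 1/22)*(4*(√(-2) + (-4 + 6))) = (142 + 1/22)*(4*(I*√2 + 2)) = 3125*(4*(2 + I*√2))/22 = 3125*(8 + 4*I*√2)/22 = 12500/11 + 6250*I*√2/11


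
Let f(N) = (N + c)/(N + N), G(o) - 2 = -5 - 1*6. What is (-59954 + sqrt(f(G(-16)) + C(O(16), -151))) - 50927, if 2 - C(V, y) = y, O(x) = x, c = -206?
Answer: -110881 + sqrt(5938)/6 ≈ -1.1087e+5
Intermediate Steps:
C(V, y) = 2 - y
G(o) = -9 (G(o) = 2 + (-5 - 1*6) = 2 + (-5 - 6) = 2 - 11 = -9)
f(N) = (-206 + N)/(2*N) (f(N) = (N - 206)/(N + N) = (-206 + N)/((2*N)) = (-206 + N)*(1/(2*N)) = (-206 + N)/(2*N))
(-59954 + sqrt(f(G(-16)) + C(O(16), -151))) - 50927 = (-59954 + sqrt((1/2)*(-206 - 9)/(-9) + (2 - 1*(-151)))) - 50927 = (-59954 + sqrt((1/2)*(-1/9)*(-215) + (2 + 151))) - 50927 = (-59954 + sqrt(215/18 + 153)) - 50927 = (-59954 + sqrt(2969/18)) - 50927 = (-59954 + sqrt(5938)/6) - 50927 = -110881 + sqrt(5938)/6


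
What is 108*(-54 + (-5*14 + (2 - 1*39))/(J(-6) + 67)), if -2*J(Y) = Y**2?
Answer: -297324/49 ≈ -6067.8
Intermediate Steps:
J(Y) = -Y**2/2
108*(-54 + (-5*14 + (2 - 1*39))/(J(-6) + 67)) = 108*(-54 + (-5*14 + (2 - 1*39))/(-1/2*(-6)**2 + 67)) = 108*(-54 + (-70 + (2 - 39))/(-1/2*36 + 67)) = 108*(-54 + (-70 - 37)/(-18 + 67)) = 108*(-54 - 107/49) = 108*(-2753/49) = -297324/49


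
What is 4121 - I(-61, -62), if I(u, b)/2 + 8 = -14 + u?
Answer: 4287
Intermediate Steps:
I(u, b) = -44 + 2*u (I(u, b) = -16 + 2*(-14 + u) = -16 + (-28 + 2*u) = -44 + 2*u)
4121 - I(-61, -62) = 4121 - (-44 + 2*(-61)) = 4121 - (-44 - 122) = 4121 - 1*(-166) = 4121 + 166 = 4287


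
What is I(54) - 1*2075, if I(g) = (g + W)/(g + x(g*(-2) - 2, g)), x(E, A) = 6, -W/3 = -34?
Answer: -10362/5 ≈ -2072.4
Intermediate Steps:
W = 102 (W = -3*(-34) = 102)
I(g) = (102 + g)/(6 + g) (I(g) = (g + 102)/(g + 6) = (102 + g)/(6 + g))
I(54) - 1*2075 = (102 + 54)/(6 + 54) - 1*2075 = 156/60 - 2075 = (1/60)*156 - 2075 = 13/5 - 2075 = -10362/5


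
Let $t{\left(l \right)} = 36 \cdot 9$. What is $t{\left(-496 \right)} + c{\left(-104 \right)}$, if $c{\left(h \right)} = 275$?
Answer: $599$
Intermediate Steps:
$t{\left(l \right)} = 324$
$t{\left(-496 \right)} + c{\left(-104 \right)} = 324 + 275 = 599$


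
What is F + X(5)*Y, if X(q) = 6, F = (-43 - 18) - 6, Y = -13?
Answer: -145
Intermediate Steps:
F = -67 (F = -61 - 6 = -67)
F + X(5)*Y = -67 + 6*(-13) = -67 - 78 = -145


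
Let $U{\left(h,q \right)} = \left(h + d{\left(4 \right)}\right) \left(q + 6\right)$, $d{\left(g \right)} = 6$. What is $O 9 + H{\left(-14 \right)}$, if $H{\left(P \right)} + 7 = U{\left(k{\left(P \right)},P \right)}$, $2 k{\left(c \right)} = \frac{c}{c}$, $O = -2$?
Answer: $-77$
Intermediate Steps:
$k{\left(c \right)} = \frac{1}{2}$ ($k{\left(c \right)} = \frac{c \frac{1}{c}}{2} = \frac{1}{2} \cdot 1 = \frac{1}{2}$)
$U{\left(h,q \right)} = \left(6 + h\right) \left(6 + q\right)$ ($U{\left(h,q \right)} = \left(h + 6\right) \left(q + 6\right) = \left(6 + h\right) \left(6 + q\right)$)
$H{\left(P \right)} = 32 + \frac{13 P}{2}$ ($H{\left(P \right)} = -7 + \left(36 + 6 \cdot \frac{1}{2} + 6 P + \frac{P}{2}\right) = -7 + \left(36 + 3 + 6 P + \frac{P}{2}\right) = -7 + \left(39 + \frac{13 P}{2}\right) = 32 + \frac{13 P}{2}$)
$O 9 + H{\left(-14 \right)} = \left(-2\right) 9 + \left(32 + \frac{13}{2} \left(-14\right)\right) = -18 + \left(32 - 91\right) = -18 - 59 = -77$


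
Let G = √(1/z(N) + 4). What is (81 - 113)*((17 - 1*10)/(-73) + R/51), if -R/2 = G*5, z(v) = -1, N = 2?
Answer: 224/73 + 320*√3/51 ≈ 13.936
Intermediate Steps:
G = √3 (G = √(1/(-1) + 4) = √(-1 + 4) = √3 ≈ 1.7320)
R = -10*√3 (R = -2*√3*5 = -10*√3 ≈ -17.320)
(81 - 113)*((17 - 1*10)/(-73) + R/51) = (81 - 113)*((17 - 1*10)/(-73) - 10*√3/51) = -32*((17 - 10)*(-1/73) - 10*√3*(1/51)) = -32*(7*(-1/73) - 10*√3/51) = -32*(-7/73 - 10*√3/51) = 224/73 + 320*√3/51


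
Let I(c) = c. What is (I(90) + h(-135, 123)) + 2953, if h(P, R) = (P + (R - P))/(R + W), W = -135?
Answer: 12131/4 ≈ 3032.8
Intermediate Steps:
h(P, R) = R/(-135 + R) (h(P, R) = (P + (R - P))/(R - 135) = R/(-135 + R))
(I(90) + h(-135, 123)) + 2953 = (90 + 123/(-135 + 123)) + 2953 = (90 + 123/(-12)) + 2953 = (90 + 123*(-1/12)) + 2953 = (90 - 41/4) + 2953 = 319/4 + 2953 = 12131/4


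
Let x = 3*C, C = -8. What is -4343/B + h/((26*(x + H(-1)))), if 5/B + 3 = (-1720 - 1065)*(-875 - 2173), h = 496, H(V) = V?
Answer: -2396311073963/325 ≈ -7.3733e+9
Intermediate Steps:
x = -24 (x = 3*(-8) = -24)
B = 5/8488677 (B = 5/(-3 + (-1720 - 1065)*(-875 - 2173)) = 5/(-3 - 2785*(-3048)) = 5/(-3 + 8488680) = 5/8488677 ≈ 5.8902e-7)
-4343/B + h/((26*(x + H(-1)))) = -4343/5/8488677 + 496/((26*(-24 - 1))) = -4343*8488677/5 + 496/((26*(-25))) = -36866324211/5 + 496/(-650) = -36866324211/5 + 496*(-1/650) = -36866324211/5 - 248/325 = -2396311073963/325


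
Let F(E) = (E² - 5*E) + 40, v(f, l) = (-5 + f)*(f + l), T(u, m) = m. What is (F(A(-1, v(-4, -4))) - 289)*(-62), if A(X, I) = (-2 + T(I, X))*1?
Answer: 13950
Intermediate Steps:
A(X, I) = -2 + X (A(X, I) = (-2 + X)*1 = -2 + X)
F(E) = 40 + E² - 5*E
(F(A(-1, v(-4, -4))) - 289)*(-62) = ((40 + (-2 - 1)² - 5*(-2 - 1)) - 289)*(-62) = ((40 + (-3)² - 5*(-3)) - 289)*(-62) = ((40 + 9 + 15) - 289)*(-62) = (64 - 289)*(-62) = -225*(-62) = 13950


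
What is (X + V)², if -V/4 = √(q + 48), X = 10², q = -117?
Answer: 8896 - 800*I*√69 ≈ 8896.0 - 6645.3*I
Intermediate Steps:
X = 100
V = -4*I*√69 (V = -4*√(-117 + 48) = -4*I*√69 ≈ -33.227*I)
(X + V)² = (100 - 4*I*√69)²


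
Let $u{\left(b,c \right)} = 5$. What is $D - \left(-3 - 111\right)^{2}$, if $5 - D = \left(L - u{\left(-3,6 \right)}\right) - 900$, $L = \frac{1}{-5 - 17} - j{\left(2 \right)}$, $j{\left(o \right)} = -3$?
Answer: $- \frac{265957}{22} \approx -12089.0$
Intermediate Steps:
$L = \frac{65}{22}$ ($L = \frac{1}{-5 - 17} - -3 = \frac{1}{-22} + 3 = - \frac{1}{22} + 3 = \frac{65}{22} \approx 2.9545$)
$D = \frac{19955}{22}$ ($D = 5 - \left(\left(\frac{65}{22} - 5\right) - 900\right) = 5 - \left(- \frac{45}{22} - 900\right) = 5 - - \frac{19845}{22} = 5 + \frac{19845}{22} = \frac{19955}{22} \approx 907.04$)
$D - \left(-3 - 111\right)^{2} = \frac{19955}{22} - \left(-3 - 111\right)^{2} = \frac{19955}{22} - \left(-114\right)^{2} = \frac{19955}{22} - 12996 = - \frac{265957}{22}$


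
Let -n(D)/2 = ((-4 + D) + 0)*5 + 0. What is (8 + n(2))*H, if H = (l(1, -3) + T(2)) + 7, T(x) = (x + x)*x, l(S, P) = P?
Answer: 336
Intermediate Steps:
T(x) = 2*x**2 (T(x) = (2*x)*x = 2*x**2)
n(D) = 40 - 10*D (n(D) = -2*(((-4 + D) + 0)*5 + 0) = -2*((-4 + D)*5 + 0) = -2*((-20 + 5*D) + 0) = -2*(-20 + 5*D) = 40 - 10*D)
H = 12 (H = (-3 + 2*2**2) + 7 = (-3 + 2*4) + 7 = (-3 + 8) + 7 = 5 + 7 = 12)
(8 + n(2))*H = (8 + (40 - 10*2))*12 = (8 + (40 - 20))*12 = (8 + 20)*12 = 28*12 = 336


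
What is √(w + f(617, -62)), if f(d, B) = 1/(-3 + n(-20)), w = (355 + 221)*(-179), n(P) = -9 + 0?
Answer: 13*I*√21963/6 ≈ 321.1*I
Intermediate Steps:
n(P) = -9
w = -103104 (w = 576*(-179) = -103104)
f(d, B) = -1/12 (f(d, B) = 1/(-3 - 9) = 1/(-12) = -1/12)
√(w + f(617, -62)) = √(-103104 - 1/12) = √(-1237249/12) = 13*I*√21963/6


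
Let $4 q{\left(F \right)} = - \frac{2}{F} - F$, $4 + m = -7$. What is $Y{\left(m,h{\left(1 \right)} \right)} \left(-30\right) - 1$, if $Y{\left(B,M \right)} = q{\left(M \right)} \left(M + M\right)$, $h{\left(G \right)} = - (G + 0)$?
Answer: $44$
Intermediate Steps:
$m = -11$ ($m = -4 - 7 = -11$)
$h{\left(G \right)} = - G$
$q{\left(F \right)} = - \frac{1}{2 F} - \frac{F}{4}$ ($q{\left(F \right)} = \frac{- \frac{2}{F} - F}{4} = \frac{- F - \frac{2}{F}}{4} = - \frac{1}{2 F} - \frac{F}{4}$)
$Y{\left(B,M \right)} = -1 - \frac{M^{2}}{2}$ ($Y{\left(B,M \right)} = \frac{-2 - M^{2}}{4 M} \left(M + M\right) = \frac{-2 - M^{2}}{4 M} 2 M = -1 - \frac{M^{2}}{2}$)
$Y{\left(m,h{\left(1 \right)} \right)} \left(-30\right) - 1 = \left(-1 - \frac{\left(\left(-1\right) 1\right)^{2}}{2}\right) \left(-30\right) - 1 = \left(-1 - \frac{\left(-1\right)^{2}}{2}\right) \left(-30\right) - 1 = \left(-1 - \frac{1}{2}\right) \left(-30\right) - 1 = \left(- \frac{3}{2}\right) \left(-30\right) - 1 = 45 - 1 = 44$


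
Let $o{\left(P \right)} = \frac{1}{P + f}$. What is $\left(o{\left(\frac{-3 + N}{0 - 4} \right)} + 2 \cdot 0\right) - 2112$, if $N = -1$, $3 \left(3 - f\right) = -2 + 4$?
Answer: $- \frac{21117}{10} \approx -2111.7$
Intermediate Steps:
$f = \frac{7}{3}$ ($f = 3 - \frac{-2 + 4}{3} = 3 - \frac{2}{3} = \frac{7}{3} \approx 2.3333$)
$o{\left(P \right)} = \frac{1}{\frac{7}{3} + P}$ ($o{\left(P \right)} = \frac{1}{P + \frac{7}{3}} = \frac{1}{\frac{7}{3} + P}$)
$\left(o{\left(\frac{-3 + N}{0 - 4} \right)} + 2 \cdot 0\right) - 2112 = \left(\frac{3}{7 + 3 \frac{-3 - 1}{0 - 4}} + 2 \cdot 0\right) - 2112 = \left(\frac{3}{7 + 3 \left(- \frac{4}{-4}\right)} + 0\right) - 2112 = \left(\frac{3}{7 + 3 \left(\left(-4\right) \left(- \frac{1}{4}\right)\right)} + 0\right) - 2112 = \left(\frac{3}{7 + 3 \cdot 1} + 0\right) - 2112 = \left(\frac{3}{7 + 3} + 0\right) - 2112 = \left(\frac{3}{10} + 0\right) - 2112 = \frac{3}{10} - 2112 = - \frac{21117}{10}$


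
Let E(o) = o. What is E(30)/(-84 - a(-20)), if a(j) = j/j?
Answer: -6/17 ≈ -0.35294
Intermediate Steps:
a(j) = 1
E(30)/(-84 - a(-20)) = 30/(-84 - 1*1) = 30/(-84 - 1) = 30/(-85) = 30*(-1/85) = -6/17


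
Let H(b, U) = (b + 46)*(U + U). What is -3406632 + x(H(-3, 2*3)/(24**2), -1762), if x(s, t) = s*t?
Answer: -81797051/24 ≈ -3.4082e+6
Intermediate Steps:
H(b, U) = 2*U*(46 + b) (H(b, U) = (46 + b)*(2*U) = 2*U*(46 + b))
-3406632 + x(H(-3, 2*3)/(24**2), -1762) = -3406632 + ((2*(2*3)*(46 - 3))/(24**2))*(-1762) = -3406632 + ((2*6*43)/576)*(-1762) = -3406632 + (516*(1/576))*(-1762) = -3406632 + (43/48)*(-1762) = -3406632 - 37883/24 = -81797051/24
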